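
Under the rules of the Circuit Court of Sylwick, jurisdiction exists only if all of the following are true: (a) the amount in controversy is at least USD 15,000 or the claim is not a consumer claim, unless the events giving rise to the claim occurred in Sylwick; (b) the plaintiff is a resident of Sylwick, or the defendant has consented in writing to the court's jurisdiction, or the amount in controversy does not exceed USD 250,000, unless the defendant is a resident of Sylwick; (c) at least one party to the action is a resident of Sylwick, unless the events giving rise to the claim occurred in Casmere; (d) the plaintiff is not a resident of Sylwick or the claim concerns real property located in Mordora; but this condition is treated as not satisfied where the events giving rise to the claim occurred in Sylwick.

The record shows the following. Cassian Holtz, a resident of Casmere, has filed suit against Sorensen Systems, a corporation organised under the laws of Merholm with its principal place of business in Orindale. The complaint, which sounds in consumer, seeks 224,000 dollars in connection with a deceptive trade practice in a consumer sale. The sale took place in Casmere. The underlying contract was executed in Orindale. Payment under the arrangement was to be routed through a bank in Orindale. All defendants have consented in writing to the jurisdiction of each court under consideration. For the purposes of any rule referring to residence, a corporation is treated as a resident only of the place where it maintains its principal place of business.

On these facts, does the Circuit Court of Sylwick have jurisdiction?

Yes

The Circuit Court of Sylwick:
  (a) The amount in controversy is USD 224,000, which meets the USD 15,000 floor — that alternative is enough. Satisfied.
  (b) Every defendant has filed written consent — that alternative is enough. Met.
  (c) No party resides in Sylwick. The proviso rescues it, though: the operative events occurred in Casmere. Condition met.
  (d) The plaintiff resides in Casmere, which is not Sylwick, which satisfies one of the alternatives. The carve-out does not apply: the operative events occurred in Casmere, not Sylwick. Condition met.
  → Jurisdiction lies.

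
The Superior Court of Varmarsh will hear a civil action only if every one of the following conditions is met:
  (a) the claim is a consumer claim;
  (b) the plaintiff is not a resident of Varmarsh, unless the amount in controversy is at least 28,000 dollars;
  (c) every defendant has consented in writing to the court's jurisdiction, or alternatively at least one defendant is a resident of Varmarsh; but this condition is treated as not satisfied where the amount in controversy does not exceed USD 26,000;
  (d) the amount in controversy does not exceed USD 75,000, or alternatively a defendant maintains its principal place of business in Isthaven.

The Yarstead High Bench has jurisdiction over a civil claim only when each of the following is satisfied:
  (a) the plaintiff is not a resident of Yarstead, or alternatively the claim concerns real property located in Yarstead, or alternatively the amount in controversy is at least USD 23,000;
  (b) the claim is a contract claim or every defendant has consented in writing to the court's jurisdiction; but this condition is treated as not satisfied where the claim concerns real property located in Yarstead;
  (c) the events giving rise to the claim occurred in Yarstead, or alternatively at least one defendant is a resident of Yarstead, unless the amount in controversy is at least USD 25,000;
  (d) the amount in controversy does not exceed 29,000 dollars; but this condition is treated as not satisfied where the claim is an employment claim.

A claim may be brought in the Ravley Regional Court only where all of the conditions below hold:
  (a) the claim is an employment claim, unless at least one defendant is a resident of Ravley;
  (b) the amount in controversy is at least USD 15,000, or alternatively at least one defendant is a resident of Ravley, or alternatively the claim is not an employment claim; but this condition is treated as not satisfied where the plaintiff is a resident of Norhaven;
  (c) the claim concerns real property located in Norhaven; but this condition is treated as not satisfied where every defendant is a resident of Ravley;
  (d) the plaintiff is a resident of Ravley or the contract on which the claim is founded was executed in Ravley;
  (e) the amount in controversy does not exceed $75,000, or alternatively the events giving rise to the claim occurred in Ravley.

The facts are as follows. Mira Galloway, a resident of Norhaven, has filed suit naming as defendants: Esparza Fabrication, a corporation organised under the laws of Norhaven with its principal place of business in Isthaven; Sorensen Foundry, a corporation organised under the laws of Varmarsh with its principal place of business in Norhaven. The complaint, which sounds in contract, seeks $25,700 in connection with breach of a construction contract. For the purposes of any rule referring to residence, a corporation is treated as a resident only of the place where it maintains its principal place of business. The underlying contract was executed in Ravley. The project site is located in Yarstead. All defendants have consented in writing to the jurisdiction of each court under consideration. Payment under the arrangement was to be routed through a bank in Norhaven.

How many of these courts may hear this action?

The Superior Court of Varmarsh:
  (a) The claim is a contract claim, not a consumer claim. Not met.
  (b) The plaintiff resides in Norhaven, which is not Varmarsh. Condition met.
  (c) Every defendant has filed written consent, so one alternative holds. But the carve-out bites: the amount in controversy is USD 25,700, within the USD 26,000 ceiling. Not met.
  (d) The amount in controversy is USD 25,700, within the 75,000 dollars ceiling, so this disjunct is met. Condition met.
  → Not every requirement is met — no jurisdiction.
The Yarstead High Bench:
  (a) The plaintiff resides in Norhaven, which is not Yarstead, so this disjunct is met. Met.
  (b) The claim is a contract claim — that alternative is enough. The carve-out does not apply: the claim does not concern real property. Met.
  (c) The operative events occurred in Yarstead, so this disjunct is met. Met.
  (d) The amount in controversy is $25,700, within the $29,000 ceiling. And the carve-out is inapplicable — the claim is a contract claim, not an employment claim. Condition met.
  → All conditions met; jurisdiction exists.
The Ravley Regional Court:
  (a) The claim is a contract claim, not an employment claim. The proviso offers no rescue either, since no defendant resides in Ravley (they reside in Isthaven, Norhaven). Condition not met.
  (b) The amount in controversy is 25,700 dollars, which meets the USD 15,000 floor, which satisfies one of the alternatives. But the carve-out bites: the plaintiff resides in Norhaven. Not met.
  (c) The claim does not concern real property. Not met.
  (d) The contract was executed in Ravley, so one alternative holds. Satisfied.
  (e) The amount in controversy is $25,700, within the $75,000 ceiling, which satisfies one of the alternatives. Satisfied.
  → The court lacks jurisdiction.
Courts with jurisdiction: the Yarstead High Bench — 1 in total.

1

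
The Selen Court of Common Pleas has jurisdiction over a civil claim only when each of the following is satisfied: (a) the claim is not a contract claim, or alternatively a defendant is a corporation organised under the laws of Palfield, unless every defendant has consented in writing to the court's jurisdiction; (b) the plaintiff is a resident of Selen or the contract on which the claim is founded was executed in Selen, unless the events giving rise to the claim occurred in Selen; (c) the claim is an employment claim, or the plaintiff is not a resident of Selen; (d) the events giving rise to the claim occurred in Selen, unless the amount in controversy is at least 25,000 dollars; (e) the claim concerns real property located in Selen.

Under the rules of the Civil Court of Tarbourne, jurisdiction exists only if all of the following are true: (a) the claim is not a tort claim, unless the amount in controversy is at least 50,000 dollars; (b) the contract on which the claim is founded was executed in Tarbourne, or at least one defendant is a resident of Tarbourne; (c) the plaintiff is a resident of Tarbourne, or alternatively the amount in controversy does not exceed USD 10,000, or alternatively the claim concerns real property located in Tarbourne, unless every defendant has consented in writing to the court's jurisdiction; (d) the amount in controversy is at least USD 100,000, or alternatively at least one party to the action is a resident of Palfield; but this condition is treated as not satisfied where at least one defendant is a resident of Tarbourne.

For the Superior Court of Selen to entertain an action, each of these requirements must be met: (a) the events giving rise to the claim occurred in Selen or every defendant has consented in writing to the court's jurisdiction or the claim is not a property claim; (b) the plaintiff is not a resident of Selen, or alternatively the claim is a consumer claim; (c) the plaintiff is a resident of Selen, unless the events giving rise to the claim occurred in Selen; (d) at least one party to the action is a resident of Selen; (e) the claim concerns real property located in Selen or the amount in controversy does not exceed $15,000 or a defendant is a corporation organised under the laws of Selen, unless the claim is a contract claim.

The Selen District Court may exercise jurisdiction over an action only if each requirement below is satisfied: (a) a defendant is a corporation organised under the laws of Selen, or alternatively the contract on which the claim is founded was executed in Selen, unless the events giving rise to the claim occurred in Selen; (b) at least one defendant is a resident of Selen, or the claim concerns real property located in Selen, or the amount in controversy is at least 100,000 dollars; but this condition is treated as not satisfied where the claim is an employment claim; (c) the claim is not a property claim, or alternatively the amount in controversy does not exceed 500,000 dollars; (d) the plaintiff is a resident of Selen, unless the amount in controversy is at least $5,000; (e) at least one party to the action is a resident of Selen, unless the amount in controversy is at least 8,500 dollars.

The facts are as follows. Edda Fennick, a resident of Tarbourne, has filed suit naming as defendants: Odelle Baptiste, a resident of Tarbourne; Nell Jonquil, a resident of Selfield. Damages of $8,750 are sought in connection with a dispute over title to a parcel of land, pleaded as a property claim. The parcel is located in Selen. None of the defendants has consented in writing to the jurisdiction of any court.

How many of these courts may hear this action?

The Selen Court of Common Pleas:
  (a) The claim is a property claim, not a contract claim, which satisfies one of the alternatives. Satisfied.
  (b) The plaintiff resides in Tarbourne, not Selen; no contract (and hence no place of execution) is alleged — every alternative fails. However, the operative events occurred in Selen, so the 'unless' proviso supplies this condition. Met.
  (c) The plaintiff resides in Tarbourne, which is not Selen — that alternative is enough. Met.
  (d) The operative events occurred in Selen. Satisfied.
  (e) The property lies in Selen. Satisfied.
  → All conditions met; jurisdiction exists.
The Civil Court of Tarbourne:
  (a) The claim is a property claim, not a tort claim. Satisfied.
  (b) Odelle Baptiste resides in Tarbourne, so one alternative holds. Met.
  (c) The plaintiff resides in Tarbourne — that alternative is enough. Met.
  (d) The amount in controversy is 8,750 dollars, below the 100,000 dollars floor; no party resides in Palfield — every alternative fails. Not met.
  → Not every requirement is met — no jurisdiction.
The Superior Court of Selen:
  (a) The operative events occurred in Selen — that alternative is enough. Condition met.
  (b) The plaintiff resides in Tarbourne, which is not Selen, so one alternative holds. Satisfied.
  (c) The plaintiff resides in Tarbourne, not Selen. However, the operative events occurred in Selen, so the 'unless' proviso supplies this condition. Condition met.
  (d) No party resides in Selen. Fails.
  (e) The property lies in Selen — that alternative is enough. Condition met.
  → At least one condition fails; no jurisdiction.
The Selen District Court:
  (a) No defendant is a corporation; no contract (and hence no place of execution) is alleged — every alternative fails. The proviso rescues it, though: the operative events occurred in Selen. Condition met.
  (b) The property lies in Selen, so this disjunct is met. The carve-out does not apply: the claim is a property claim, not an employment claim. Satisfied.
  (c) The amount in controversy is $8,750, within the 500,000 dollars ceiling, so this disjunct is met. Met.
  (d) The plaintiff resides in Tarbourne, not Selen. However, the amount in controversy is USD 8,750, which meets the 5,000 dollars floor, so the 'unless' proviso supplies this condition. Met.
  (e) No party resides in Selen. But the amount in controversy is USD 8,750, which meets the USD 8,500 floor, and the 'unless' clause therefore excuses the requirement. Condition met.
  → The court has jurisdiction.
Courts with jurisdiction: the Selen Court of Common Pleas, the Selen District Court — 2 in total.

2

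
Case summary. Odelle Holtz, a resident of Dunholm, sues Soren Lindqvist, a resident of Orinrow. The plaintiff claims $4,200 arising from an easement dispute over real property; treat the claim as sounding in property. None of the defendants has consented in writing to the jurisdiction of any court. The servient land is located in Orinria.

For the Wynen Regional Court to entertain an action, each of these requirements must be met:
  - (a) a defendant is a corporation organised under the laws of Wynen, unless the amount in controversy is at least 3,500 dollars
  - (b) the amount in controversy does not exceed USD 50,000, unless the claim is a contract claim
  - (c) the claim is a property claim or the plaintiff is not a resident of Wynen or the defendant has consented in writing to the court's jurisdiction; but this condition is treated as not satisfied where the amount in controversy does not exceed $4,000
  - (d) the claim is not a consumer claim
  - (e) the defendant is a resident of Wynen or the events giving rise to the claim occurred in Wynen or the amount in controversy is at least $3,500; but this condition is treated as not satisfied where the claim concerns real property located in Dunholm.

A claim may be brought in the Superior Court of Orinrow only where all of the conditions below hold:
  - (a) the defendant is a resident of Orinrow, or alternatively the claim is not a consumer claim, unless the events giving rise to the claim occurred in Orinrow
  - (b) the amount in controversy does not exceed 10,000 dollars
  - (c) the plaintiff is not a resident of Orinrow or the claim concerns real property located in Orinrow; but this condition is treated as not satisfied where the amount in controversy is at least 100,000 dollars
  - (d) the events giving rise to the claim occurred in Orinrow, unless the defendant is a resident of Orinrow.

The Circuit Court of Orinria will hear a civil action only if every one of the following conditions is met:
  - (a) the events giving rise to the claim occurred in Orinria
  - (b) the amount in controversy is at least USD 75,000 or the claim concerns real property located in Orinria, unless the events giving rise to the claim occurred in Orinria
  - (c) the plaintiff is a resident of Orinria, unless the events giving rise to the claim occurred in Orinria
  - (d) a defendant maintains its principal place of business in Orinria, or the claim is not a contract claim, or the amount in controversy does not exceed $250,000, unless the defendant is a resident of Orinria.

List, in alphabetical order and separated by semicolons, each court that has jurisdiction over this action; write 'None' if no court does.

The Wynen Regional Court:
  (a) No defendant is a corporation. But the amount in controversy is $4,200, which meets the $3,500 floor, and the 'unless' clause therefore excuses the requirement. Condition met.
  (b) The amount in controversy is 4,200 dollars, within the USD 50,000 ceiling. Satisfied.
  (c) The claim is a property claim, so this disjunct is met. The exception is not triggered, since the amount in controversy is 4,200 dollars, above the $4,000 ceiling. Satisfied.
  (d) The claim is a property claim, not a consumer claim. Satisfied.
  (e) The amount in controversy is $4,200, which meets the $3,500 floor, so one alternative holds. The exception is not triggered, since the property lies in Orinria, not Dunholm. Satisfied.
  → All conditions met; jurisdiction exists.
The Superior Court of Orinrow:
  (a) The defendant resides in Orinrow, so this disjunct is met. Satisfied.
  (b) The amount in controversy is USD 4,200, within the 10,000 dollars ceiling. Met.
  (c) The plaintiff resides in Dunholm, which is not Orinrow — that alternative is enough. And the carve-out is inapplicable — the amount in controversy is USD 4,200, below the USD 100,000 floor. Met.
  (d) The operative events occurred in Orinria, not Orinrow. However, the defendant resides in Orinrow, so the 'unless' proviso supplies this condition. Satisfied.
  → All conditions met; jurisdiction exists.
The Circuit Court of Orinria:
  (a) The operative events occurred in Orinria. Condition met.
  (b) The property lies in Orinria — that alternative is enough. Satisfied.
  (c) The plaintiff resides in Dunholm, not Orinria. But the operative events occurred in Orinria, and the 'unless' clause therefore excuses the requirement. Satisfied.
  (d) The claim is a property claim, not a contract claim, so one alternative holds. Condition met.
  → Every requirement is satisfied — jurisdiction.

the Circuit Court of Orinria; the Superior Court of Orinrow; the Wynen Regional Court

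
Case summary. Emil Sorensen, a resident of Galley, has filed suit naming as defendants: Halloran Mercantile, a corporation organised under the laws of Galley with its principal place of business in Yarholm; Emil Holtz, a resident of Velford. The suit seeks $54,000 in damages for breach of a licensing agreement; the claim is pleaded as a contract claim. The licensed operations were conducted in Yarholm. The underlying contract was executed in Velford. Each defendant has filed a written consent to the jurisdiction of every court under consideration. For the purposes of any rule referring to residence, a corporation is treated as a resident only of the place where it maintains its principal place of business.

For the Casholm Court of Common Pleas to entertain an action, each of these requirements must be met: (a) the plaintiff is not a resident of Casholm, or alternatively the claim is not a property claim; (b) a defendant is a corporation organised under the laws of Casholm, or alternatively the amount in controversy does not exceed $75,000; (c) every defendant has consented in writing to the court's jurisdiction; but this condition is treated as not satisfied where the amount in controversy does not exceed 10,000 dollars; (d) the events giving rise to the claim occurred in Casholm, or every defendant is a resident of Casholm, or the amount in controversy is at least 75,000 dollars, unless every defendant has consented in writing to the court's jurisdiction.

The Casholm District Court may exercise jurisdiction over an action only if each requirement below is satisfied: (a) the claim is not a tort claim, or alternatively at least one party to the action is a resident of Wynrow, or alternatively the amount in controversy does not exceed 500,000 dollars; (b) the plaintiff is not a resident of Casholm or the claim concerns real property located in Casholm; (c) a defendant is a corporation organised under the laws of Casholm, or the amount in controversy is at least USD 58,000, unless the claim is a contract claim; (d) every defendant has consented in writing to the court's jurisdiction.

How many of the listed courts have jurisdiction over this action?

2

The Casholm Court of Common Pleas:
  (a) The plaintiff resides in Galley, which is not Casholm, so this disjunct is met. Met.
  (b) The amount in controversy is $54,000, within the 75,000 dollars ceiling, so this disjunct is met. Condition met.
  (c) Every defendant has filed written consent. And the carve-out is inapplicable — the amount in controversy is 54,000 dollars, above the 10,000 dollars ceiling. Met.
  (d) The operative events occurred in Yarholm, not Casholm; the defendants reside as follows — Halloran Mercantile in Yarholm, Emil Holtz in Velford — not all in Casholm; the amount in controversy is 54,000 dollars, below the $75,000 floor — no alternative holds. The proviso rescues it, though: every defendant has filed written consent. Condition met.
  → The court has jurisdiction.
The Casholm District Court:
  (a) The claim is a contract claim, not a tort claim, so this disjunct is met. Met.
  (b) The plaintiff resides in Galley, which is not Casholm — that alternative is enough. Condition met.
  (c) The corporate defendant(s) are organised in Galley, not Casholm; the amount in controversy is 54,000 dollars, below the $58,000 floor — no alternative holds. The proviso rescues it, though: the claim is a contract claim. Satisfied.
  (d) Every defendant has filed written consent. Condition met.
  → All conditions met; jurisdiction exists.
Courts with jurisdiction: the Casholm Court of Common Pleas, the Casholm District Court — 2 in total.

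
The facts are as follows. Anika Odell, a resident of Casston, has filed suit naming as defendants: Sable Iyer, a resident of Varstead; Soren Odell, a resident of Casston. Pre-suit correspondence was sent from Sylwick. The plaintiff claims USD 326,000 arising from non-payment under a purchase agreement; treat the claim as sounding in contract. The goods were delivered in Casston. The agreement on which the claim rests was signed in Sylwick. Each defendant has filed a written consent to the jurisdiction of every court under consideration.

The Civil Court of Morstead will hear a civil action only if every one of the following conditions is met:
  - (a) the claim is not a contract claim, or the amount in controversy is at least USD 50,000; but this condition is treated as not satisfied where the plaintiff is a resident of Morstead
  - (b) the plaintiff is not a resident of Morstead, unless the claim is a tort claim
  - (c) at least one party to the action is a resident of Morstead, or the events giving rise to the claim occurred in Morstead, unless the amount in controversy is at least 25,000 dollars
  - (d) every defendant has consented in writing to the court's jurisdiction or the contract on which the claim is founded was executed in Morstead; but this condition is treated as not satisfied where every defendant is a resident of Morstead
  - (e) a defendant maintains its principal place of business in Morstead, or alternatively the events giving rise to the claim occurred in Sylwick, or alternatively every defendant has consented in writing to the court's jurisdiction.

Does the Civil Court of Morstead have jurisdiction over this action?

The Civil Court of Morstead:
  (a) The amount in controversy is 326,000 dollars, which meets the USD 50,000 floor, so one alternative holds. The carve-out does not apply: the plaintiff resides in Casston, not Morstead. Satisfied.
  (b) The plaintiff resides in Casston, which is not Morstead. Met.
  (c) No party resides in Morstead; the operative events occurred in Casston, not Morstead — none of the alternatives is met. But the amount in controversy is 326,000 dollars, which meets the $25,000 floor, and the 'unless' clause therefore excuses the requirement. Met.
  (d) Every defendant has filed written consent, so this disjunct is met. The carve-out does not apply: the defendants reside as follows — Sable Iyer in Varstead, Soren Odell in Casston — not all in Morstead. Met.
  (e) Every defendant has filed written consent, which satisfies one of the alternatives. Met.
  → Every requirement is satisfied — jurisdiction.

Yes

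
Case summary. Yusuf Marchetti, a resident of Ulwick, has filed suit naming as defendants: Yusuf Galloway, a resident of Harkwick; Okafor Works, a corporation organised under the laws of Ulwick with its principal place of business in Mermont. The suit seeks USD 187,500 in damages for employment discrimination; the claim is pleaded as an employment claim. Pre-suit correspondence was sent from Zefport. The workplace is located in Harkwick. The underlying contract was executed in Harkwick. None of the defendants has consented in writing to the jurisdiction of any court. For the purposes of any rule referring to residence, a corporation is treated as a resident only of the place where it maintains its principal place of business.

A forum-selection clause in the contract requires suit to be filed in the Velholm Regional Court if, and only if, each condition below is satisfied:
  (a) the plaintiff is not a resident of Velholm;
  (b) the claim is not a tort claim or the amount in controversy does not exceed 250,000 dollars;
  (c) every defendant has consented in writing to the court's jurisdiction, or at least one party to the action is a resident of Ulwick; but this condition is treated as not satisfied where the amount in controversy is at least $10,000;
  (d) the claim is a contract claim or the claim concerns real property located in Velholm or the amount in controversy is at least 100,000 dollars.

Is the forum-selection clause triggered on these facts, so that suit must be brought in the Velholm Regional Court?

No

The Velholm Regional Court:
  (a) The plaintiff resides in Ulwick, which is not Velholm. Met.
  (b) The claim is an employment claim, not a tort claim, so this disjunct is met. Satisfied.
  (c) Yusuf Marchetti resides in Ulwick — that alternative is enough. But the amount in controversy is USD 187,500, which meets the $10,000 floor, triggering the carve-out and defeating this condition. Fails.
  (d) The amount in controversy is $187,500, which meets the USD 100,000 floor, so one alternative holds. Condition met.
  → Forum clause is not triggered.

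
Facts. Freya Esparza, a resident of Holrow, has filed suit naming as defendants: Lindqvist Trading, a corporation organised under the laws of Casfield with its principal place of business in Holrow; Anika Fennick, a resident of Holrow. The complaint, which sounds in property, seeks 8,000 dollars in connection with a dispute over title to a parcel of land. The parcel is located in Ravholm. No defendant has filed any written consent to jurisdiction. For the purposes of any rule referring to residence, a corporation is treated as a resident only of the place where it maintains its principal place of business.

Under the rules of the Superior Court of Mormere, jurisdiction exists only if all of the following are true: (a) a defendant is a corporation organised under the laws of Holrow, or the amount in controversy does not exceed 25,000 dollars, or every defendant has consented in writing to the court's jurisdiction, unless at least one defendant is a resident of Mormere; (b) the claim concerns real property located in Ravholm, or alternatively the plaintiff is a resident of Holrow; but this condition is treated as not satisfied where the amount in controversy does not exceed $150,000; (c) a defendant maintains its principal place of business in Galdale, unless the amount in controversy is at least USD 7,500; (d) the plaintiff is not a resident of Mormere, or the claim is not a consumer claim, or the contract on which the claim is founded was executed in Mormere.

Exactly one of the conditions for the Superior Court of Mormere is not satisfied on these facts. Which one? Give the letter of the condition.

The Superior Court of Mormere:
  (a) The amount in controversy is $8,000, within the $25,000 ceiling, so one alternative holds. Condition met.
  (b) The property lies in Ravholm, which satisfies one of the alternatives. However, the amount in controversy is USD 8,000, within the $150,000 ceiling, which falls within the stated exception and so defeats the condition. Not satisfied.
  (c) The corporate defendant(s) have their principal place of business in Holrow, not Galdale. The proviso rescues it, though: the amount in controversy is $8,000, which meets the $7,500 floor. Condition met.
  (d) The plaintiff resides in Holrow, which is not Mormere, so this disjunct is met. Condition met.
Only condition (b) fails.

(b)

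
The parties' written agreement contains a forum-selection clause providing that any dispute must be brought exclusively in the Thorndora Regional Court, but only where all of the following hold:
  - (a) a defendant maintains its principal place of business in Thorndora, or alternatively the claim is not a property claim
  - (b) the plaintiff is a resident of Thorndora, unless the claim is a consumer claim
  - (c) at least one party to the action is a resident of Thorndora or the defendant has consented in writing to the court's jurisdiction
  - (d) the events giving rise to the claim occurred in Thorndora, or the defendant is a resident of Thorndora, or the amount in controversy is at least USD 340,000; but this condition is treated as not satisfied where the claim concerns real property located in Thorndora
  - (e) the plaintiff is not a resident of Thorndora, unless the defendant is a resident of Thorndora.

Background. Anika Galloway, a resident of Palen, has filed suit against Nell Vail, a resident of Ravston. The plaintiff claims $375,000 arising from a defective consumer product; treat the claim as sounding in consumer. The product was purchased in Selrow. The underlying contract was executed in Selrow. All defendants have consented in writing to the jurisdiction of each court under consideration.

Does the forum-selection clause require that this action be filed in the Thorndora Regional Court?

Yes

The Thorndora Regional Court:
  (a) The claim is a consumer claim, not a property claim, which satisfies one of the alternatives. Satisfied.
  (b) The plaintiff resides in Palen, not Thorndora. However, the claim is a consumer claim, so the 'unless' proviso supplies this condition. Met.
  (c) Every defendant has filed written consent, so one alternative holds. Met.
  (d) The amount in controversy is USD 375,000, which meets the USD 340,000 floor, so one alternative holds. And the carve-out is inapplicable — the claim does not concern real property. Satisfied.
  (e) The plaintiff resides in Palen, which is not Thorndora. Met.
  → The clause applies.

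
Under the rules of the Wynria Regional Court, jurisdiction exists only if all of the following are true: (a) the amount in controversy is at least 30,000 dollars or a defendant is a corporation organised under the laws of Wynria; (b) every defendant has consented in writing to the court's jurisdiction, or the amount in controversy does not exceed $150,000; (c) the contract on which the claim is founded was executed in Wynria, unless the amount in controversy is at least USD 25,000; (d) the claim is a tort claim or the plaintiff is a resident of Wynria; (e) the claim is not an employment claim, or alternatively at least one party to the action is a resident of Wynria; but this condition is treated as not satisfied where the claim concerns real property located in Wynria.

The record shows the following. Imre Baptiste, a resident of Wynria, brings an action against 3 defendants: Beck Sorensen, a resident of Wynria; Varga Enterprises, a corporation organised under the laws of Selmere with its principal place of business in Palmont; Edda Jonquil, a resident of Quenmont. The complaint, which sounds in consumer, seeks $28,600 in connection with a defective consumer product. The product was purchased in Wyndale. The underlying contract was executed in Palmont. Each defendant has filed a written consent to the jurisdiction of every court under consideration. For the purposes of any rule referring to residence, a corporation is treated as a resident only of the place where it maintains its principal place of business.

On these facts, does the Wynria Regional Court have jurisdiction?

The Wynria Regional Court:
  (a) The amount in controversy is 28,600 dollars, below the 30,000 dollars floor; the corporate defendant(s) are organised in Selmere, not Wynria — every alternative fails. Not satisfied.
  (b) Every defendant has filed written consent, which satisfies one of the alternatives. Condition met.
  (c) The contract was executed in Palmont, not Wynria. But the amount in controversy is USD 28,600, which meets the $25,000 floor, and the 'unless' clause therefore excuses the requirement. Met.
  (d) The plaintiff resides in Wynria, so this disjunct is met. Condition met.
  (e) The claim is a consumer claim, not an employment claim, which satisfies one of the alternatives. The exception is not triggered, since the claim does not concern real property. Met.
  → No jurisdiction.

No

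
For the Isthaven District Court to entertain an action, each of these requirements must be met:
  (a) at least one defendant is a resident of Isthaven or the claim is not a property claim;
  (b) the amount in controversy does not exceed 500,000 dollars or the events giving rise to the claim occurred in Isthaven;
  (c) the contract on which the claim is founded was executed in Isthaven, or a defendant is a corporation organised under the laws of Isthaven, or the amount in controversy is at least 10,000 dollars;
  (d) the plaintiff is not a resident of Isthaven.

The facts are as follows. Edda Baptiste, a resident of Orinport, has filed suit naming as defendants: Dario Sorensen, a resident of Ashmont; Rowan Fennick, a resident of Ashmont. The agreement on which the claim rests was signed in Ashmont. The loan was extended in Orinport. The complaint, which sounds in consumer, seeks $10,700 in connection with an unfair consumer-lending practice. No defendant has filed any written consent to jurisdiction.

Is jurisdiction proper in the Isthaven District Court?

The Isthaven District Court:
  (a) The claim is a consumer claim, not a property claim, so one alternative holds. Met.
  (b) The amount in controversy is USD 10,700, within the $500,000 ceiling, so this disjunct is met. Condition met.
  (c) The amount in controversy is $10,700, which meets the 10,000 dollars floor, so this disjunct is met. Met.
  (d) The plaintiff resides in Orinport, which is not Isthaven. Condition met.
  → Jurisdiction lies.

Yes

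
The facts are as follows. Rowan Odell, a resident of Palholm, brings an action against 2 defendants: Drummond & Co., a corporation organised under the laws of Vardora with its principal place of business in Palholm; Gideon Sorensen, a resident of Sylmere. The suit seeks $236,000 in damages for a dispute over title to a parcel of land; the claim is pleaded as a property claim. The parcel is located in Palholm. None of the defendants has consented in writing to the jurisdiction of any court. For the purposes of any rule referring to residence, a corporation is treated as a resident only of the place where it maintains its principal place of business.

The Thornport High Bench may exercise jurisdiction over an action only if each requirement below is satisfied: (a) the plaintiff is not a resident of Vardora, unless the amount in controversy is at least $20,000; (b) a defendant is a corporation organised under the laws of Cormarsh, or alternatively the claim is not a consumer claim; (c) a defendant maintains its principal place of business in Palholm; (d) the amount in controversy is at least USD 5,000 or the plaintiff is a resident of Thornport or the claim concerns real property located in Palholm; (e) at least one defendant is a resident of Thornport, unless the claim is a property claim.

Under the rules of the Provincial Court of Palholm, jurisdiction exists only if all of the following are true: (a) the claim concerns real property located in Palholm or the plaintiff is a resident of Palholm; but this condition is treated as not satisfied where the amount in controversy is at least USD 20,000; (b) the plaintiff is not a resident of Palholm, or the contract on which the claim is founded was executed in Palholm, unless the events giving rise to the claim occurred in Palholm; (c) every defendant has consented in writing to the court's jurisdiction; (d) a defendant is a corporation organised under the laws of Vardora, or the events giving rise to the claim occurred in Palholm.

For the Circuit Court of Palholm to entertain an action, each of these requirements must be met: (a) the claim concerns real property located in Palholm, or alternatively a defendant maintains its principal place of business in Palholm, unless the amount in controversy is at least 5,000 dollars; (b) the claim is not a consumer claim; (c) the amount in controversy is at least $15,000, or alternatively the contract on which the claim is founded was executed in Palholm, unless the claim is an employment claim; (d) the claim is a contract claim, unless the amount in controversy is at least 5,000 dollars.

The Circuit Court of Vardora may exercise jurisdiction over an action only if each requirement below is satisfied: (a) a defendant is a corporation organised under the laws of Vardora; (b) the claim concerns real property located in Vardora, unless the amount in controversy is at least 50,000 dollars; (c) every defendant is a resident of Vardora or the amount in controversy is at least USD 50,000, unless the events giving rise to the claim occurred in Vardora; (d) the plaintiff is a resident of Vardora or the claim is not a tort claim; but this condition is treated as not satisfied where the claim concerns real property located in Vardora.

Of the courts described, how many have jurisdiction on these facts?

The Thornport High Bench:
  (a) The plaintiff resides in Palholm, which is not Vardora. Satisfied.
  (b) The claim is a property claim, not a consumer claim, so this disjunct is met. Satisfied.
  (c) Drummond & Co. has its principal place of business in Palholm. Condition met.
  (d) The amount in controversy is USD 236,000, which meets the $5,000 floor, so one alternative holds. Condition met.
  (e) No defendant resides in Thornport (they reside in Palholm, Sylmere). The proviso rescues it, though: the claim is a property claim. Met.
  → The court has jurisdiction.
The Provincial Court of Palholm:
  (a) The property lies in Palholm — that alternative is enough. However, the amount in controversy is USD 236,000, which meets the USD 20,000 floor, which falls within the stated exception and so defeats the condition. Fails.
  (b) The plaintiff resides in Palholm; no contract (and hence no place of execution) is alleged — no alternative holds. The proviso rescues it, though: the operative events occurred in Palholm. Condition met.
  (c) No such written consent has been filed. Condition not met.
  (d) Drummond & Co. is organised under the laws of Vardora, which satisfies one of the alternatives. Condition met.
  → No jurisdiction.
The Circuit Court of Palholm:
  (a) The property lies in Palholm, which satisfies one of the alternatives. Condition met.
  (b) The claim is a property claim, not a consumer claim. Satisfied.
  (c) The amount in controversy is 236,000 dollars, which meets the USD 15,000 floor, so this disjunct is met. Condition met.
  (d) The claim is a property claim, not a contract claim. However, the amount in controversy is 236,000 dollars, which meets the 5,000 dollars floor, so the 'unless' proviso supplies this condition. Condition met.
  → The court has jurisdiction.
The Circuit Court of Vardora:
  (a) Drummond & Co. is organised under the laws of Vardora. Condition met.
  (b) The property lies in Palholm, not Vardora. The proviso rescues it, though: the amount in controversy is $236,000, which meets the $50,000 floor. Met.
  (c) The amount in controversy is $236,000, which meets the 50,000 dollars floor — that alternative is enough. Condition met.
  (d) The claim is a property claim, not a tort claim, which satisfies one of the alternatives. The carve-out does not apply: the property lies in Palholm, not Vardora. Condition met.
  → The court has jurisdiction.
Courts with jurisdiction: the Thornport High Bench, the Circuit Court of Palholm, the Circuit Court of Vardora — 3 in total.

3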